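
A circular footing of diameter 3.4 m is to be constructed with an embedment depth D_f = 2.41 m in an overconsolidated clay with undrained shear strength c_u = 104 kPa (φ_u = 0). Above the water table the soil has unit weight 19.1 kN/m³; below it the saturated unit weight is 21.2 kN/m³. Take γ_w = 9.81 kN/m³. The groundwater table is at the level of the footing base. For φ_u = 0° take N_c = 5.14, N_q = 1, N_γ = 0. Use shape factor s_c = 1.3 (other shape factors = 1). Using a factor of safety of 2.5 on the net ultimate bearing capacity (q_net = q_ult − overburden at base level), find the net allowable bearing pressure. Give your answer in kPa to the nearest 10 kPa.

Effective surcharge at the founding depth q = γ·D_f = 19.1 × 2.41 = 46.031 kPa.
q_ult = c·N_c·s_c + q·N_q
     = 104 × 5.14 × 1.3 + 46.031 × 1
     = 694.93 + 46.031 = 740.96 kPa.
q_net = 740.96 − 46.031 = 694.93 kPa.
q_all(net) = 694.93 / 2.5 = 277.97 kPa.

q_all(net) ≈ 280 kPa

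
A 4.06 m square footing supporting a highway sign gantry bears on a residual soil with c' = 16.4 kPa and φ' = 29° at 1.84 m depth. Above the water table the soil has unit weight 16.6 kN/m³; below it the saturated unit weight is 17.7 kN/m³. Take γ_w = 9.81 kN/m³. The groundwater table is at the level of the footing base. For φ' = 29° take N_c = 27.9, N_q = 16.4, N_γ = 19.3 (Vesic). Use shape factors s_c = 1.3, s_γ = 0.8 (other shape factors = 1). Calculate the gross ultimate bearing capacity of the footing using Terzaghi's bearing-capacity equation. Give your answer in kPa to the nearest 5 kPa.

Effective surcharge at the founding depth q = γ·D_f = 16.6 × 1.84 = 30.544 kPa.
The water table coincides with the base, so in the self-weight term γ → γ' = 7.89 kN/m³.
q_ult = c·N_c·s_c + q·N_q + 0.5·γ·B·N_γ·s_γ
     = 16.4 × 27.9 × 1.3 + 30.544 × 16.4 + 0.5 × 7.89 × 4.06 × 19.3 × 0.8
     = 594.83 + 500.92 + 247.3 = 1343 kPa.

q_ult ≈ 1345 kPa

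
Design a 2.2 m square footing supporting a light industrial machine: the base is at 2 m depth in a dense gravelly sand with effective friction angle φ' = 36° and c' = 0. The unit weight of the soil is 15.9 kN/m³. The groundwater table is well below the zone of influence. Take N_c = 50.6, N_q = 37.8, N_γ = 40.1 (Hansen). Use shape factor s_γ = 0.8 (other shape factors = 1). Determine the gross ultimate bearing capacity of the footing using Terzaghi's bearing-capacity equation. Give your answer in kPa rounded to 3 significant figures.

q = γ·D_f = 15.9 × 2 = 31.8 kPa.
q·N_q = 31.8 × 37.8 = 1202 kPa
0.5·γ·B·N_γ·s_γ = 0.5 × 15.9 × 2.2 × 40.1 × 0.8 = 561.08 kPa
q_ult = 1202 + 561.08 = 1763.1 kPa.

q_ult ≈ 1760 kPa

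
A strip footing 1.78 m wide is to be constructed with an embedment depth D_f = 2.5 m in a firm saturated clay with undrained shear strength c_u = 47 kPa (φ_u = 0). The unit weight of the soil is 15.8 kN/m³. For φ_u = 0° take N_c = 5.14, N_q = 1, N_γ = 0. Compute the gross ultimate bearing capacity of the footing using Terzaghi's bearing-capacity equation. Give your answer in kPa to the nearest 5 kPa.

q_ult ≈ 280 kPa

Overburden at base level: q = 15.8 × 2.5 = 39.5 kPa.
Cohesion term c·N_c = 47 × 5.14 = 241.58 kPa; surcharge term q·N_q = 39.5 × 1 = 39.5 kPa.
q_ult = 241.58 + 39.5 = 281.08 kPa.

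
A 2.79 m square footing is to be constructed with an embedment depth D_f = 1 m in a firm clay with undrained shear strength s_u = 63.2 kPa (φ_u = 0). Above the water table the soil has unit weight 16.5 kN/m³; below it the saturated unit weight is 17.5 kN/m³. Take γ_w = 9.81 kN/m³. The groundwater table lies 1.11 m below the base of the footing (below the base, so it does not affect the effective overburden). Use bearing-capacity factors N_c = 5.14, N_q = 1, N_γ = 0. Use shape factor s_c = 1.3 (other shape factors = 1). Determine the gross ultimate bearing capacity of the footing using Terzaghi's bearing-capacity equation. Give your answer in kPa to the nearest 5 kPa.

q_ult ≈ 440 kPa

Effective surcharge at the founding depth q = γ·D_f = 16.5 × 1 = 16.5 kPa.
q_ult = c·N_c·s_c + q·N_q
     = 63.2 × 5.14 × 1.3 + 16.5 × 1
     = 422.3 + 16.5 = 438.8 kPa.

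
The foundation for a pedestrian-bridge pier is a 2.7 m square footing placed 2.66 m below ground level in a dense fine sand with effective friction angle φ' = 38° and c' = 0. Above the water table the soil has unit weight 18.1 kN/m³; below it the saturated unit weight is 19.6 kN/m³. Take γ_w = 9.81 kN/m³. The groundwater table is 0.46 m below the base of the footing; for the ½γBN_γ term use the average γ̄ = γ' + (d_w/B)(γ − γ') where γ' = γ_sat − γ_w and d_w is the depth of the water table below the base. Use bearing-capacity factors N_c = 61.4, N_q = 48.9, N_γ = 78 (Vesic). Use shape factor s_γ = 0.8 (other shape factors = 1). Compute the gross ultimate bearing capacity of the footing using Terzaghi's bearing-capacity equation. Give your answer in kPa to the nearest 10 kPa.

Overburden at base level: q = 18.1 × 2.66 = 48.146 kPa.
The water table is 0.46 m below the base (< B = 2.7 m), so the ½γBN_γ term uses γ̄ = γ' + (d_w/B)(γ − γ') = 9.79 + (0.46/2.7)(18.1 − 9.79) = 11.206 kN/m³.
Surcharge term q·N_q = 48.146 × 48.9 = 2354.3 kPa; self-weight term 0.5·γ·B·N_γ·s_γ = 0.5 × 11.206 × 2.7 × 78 × 0.8 = 943.97 kPa.
q_ult = 2354.3 + 943.97 = 3298.3 kPa.

q_ult ≈ 3300 kPa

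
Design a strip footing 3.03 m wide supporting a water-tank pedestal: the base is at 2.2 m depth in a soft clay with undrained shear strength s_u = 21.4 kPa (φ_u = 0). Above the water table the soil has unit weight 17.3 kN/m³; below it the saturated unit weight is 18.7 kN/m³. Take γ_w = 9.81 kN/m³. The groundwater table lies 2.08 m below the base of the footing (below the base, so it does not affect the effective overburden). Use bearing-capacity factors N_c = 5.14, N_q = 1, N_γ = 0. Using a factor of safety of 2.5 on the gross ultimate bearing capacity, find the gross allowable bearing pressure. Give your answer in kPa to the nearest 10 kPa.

q_all ≈ 60 kPa

q = γ·D_f = 17.3 × 2.2 = 38.06 kPa.
c·N_c = 21.4 × 5.14 = 110 kPa
q·N_q = 38.06 × 1 = 38.06 kPa
q_ult = 110 + 38.06 = 148.06 kPa.
q_all = 148.06 / 2.5 = 59.222 kPa.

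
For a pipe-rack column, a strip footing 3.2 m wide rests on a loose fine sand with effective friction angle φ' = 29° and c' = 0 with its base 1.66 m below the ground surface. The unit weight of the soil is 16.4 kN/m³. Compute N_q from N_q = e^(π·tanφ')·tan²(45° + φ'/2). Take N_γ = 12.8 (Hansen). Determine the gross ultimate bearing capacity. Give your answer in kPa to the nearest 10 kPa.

tan29° = 0.5543, so N_q = e^(π×0.5543)·tan²(59.5°) = 5.705 × 2.882 = 16.44.
Overburden at base level: q = 16.4 × 1.66 = 27.224 kPa.
Surcharge term q·N_q = 27.224 × 16.443 = 447.65 kPa; self-weight term 0.5·γ·B·N_γ = 0.5 × 16.4 × 3.2 × 12.8 = 335.87 kPa.
q_ult = 447.65 + 335.87 = 783.52 kPa.

q_ult ≈ 780 kPa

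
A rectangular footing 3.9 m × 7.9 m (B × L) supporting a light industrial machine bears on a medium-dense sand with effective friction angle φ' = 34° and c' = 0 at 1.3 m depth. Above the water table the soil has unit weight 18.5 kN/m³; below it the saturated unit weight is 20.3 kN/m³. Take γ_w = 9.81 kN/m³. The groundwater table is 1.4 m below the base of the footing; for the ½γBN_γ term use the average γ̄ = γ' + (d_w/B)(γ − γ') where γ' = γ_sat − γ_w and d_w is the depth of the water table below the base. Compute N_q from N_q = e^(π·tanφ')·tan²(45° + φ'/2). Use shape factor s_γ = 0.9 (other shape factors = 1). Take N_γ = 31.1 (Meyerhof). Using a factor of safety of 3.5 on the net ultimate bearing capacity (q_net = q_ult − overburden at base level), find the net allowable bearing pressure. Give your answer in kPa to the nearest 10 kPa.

q_all(net) ≈ 400 kPa

N_q = e^(π·tan34°)·tan²(62°) = 29.44.
Effective surcharge at the founding depth q = γ·D_f = 18.5 × 1.3 = 24.05 kPa.
With d_w = 1.4 m < B, γ̄ = 10.49 + (1.4/3.9) × (18.5 − 10.49) = 13.365 kN/m³.
q_ult = q·N_q + 0.5·γ·B·N_γ·s_γ
     = 24.05 × 29.44 + 0.5 × 13.365 × 3.9 × 31.1 × 0.9
     = 708.03 + 729.49 = 1437.5 kPa.
q_net = 1437.5 − 24.05 = 1413.5 kPa.
q_all(net) = 1413.5 / 3.5 = 403.85 kPa.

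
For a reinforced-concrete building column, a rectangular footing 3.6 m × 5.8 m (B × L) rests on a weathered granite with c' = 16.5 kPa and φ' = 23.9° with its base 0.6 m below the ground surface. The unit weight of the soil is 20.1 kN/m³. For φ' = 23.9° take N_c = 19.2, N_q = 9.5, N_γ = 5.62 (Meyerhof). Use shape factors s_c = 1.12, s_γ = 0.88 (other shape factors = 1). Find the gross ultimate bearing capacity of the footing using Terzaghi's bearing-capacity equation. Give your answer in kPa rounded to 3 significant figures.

q_ult ≈ 648 kPa

Overburden at base level: q = 20.1 × 0.6 = 12.06 kPa.
Cohesion term c·N_c·s_c = 16.5 × 19.2 × 1.12 = 354.82 kPa; surcharge term q·N_q = 12.06 × 9.5 = 114.57 kPa; self-weight term 0.5·γ·B·N_γ·s_γ = 0.5 × 20.1 × 3.6 × 5.62 × 0.88 = 178.93 kPa.
q_ult = 354.82 + 114.57 + 178.93 = 648.32 kPa.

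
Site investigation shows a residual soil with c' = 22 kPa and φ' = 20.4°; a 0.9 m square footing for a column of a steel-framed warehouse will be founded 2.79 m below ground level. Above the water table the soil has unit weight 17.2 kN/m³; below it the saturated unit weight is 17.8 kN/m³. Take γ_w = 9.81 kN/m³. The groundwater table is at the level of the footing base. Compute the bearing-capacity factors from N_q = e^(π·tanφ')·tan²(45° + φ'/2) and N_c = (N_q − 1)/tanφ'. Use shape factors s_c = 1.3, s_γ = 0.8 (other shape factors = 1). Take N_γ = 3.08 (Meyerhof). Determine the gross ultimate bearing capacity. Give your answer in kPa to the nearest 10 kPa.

q_ult ≈ 760 kPa

tan20.4° = 0.3719, so N_q = e^(π×0.3719)·tan²(55.2°) = 3.217 × 2.07 = 6.66.
N_c = (6.66 − 1)/tan20.4° = 15.22.
Effective surcharge at the founding depth q = γ·D_f = 17.2 × 2.79 = 47.988 kPa.
The water table coincides with the base, so in the self-weight term γ → γ' = 7.99 kN/m³.
q_ult = c·N_c·s_c + q·N_q + 0.5·γ·B·N_γ·s_γ
     = 22 × 15.217 × 1.3 + 47.988 × 6.6591 + 0.5 × 7.99 × 0.9 × 3.08 × 0.8
     = 435.2 + 319.56 + 8.8593 = 763.62 kPa.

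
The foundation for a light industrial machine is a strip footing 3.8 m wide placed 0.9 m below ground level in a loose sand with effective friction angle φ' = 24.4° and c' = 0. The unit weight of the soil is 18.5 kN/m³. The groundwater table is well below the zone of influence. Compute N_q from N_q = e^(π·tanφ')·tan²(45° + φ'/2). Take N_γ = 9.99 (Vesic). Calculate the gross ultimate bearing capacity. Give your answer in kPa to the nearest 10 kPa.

q_ult ≈ 520 kPa

tan24.4° = 0.4536, so N_q = e^(π×0.4536)·tan²(57.2°) = 4.158 × 2.408 = 10.01.
Effective surcharge at the founding depth q = γ·D_f = 18.5 × 0.9 = 16.65 kPa.
q_ult = q·N_q + 0.5·γ·B·N_γ
     = 16.65 × 10.012 + 0.5 × 18.5 × 3.8 × 9.99
     = 166.7 + 351.15 = 517.85 kPa.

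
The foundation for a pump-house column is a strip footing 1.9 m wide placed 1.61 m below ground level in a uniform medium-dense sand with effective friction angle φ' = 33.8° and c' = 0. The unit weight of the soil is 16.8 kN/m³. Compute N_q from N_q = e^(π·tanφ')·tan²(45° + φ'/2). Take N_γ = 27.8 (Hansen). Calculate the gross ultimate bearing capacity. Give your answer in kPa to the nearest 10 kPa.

q_ult ≈ 1220 kPa

tan33.8° = 0.6694, so N_q = e^(π×0.6694)·tan²(61.9°) = 8.192 × 3.508 = 28.73.
q = γ·D_f = 16.8 × 1.61 = 27.048 kPa.
q·N_q = 27.048 × 28.732 = 777.15 kPa
0.5·γ·B·N_γ = 0.5 × 16.8 × 1.9 × 27.8 = 443.69 kPa
q_ult = 777.15 + 443.69 = 1220.8 kPa.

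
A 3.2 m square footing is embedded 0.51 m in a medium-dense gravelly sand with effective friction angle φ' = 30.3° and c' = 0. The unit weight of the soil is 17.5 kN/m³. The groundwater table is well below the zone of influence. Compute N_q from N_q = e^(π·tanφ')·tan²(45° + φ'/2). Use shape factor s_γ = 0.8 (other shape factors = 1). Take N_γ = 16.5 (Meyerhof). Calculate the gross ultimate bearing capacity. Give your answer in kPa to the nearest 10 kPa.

q_ult ≈ 540 kPa

tan30.3° = 0.5844, so N_q = e^(π×0.5844)·tan²(60.15°) = 6.27 × 3.037 = 19.04.
Overburden at base level: q = 17.5 × 0.51 = 8.925 kPa.
Surcharge term q·N_q = 8.925 × 19.04 = 169.93 kPa; self-weight term 0.5·γ·B·N_γ·s_γ = 0.5 × 17.5 × 3.2 × 16.5 × 0.8 = 369.6 kPa.
q_ult = 169.93 + 369.6 = 539.53 kPa.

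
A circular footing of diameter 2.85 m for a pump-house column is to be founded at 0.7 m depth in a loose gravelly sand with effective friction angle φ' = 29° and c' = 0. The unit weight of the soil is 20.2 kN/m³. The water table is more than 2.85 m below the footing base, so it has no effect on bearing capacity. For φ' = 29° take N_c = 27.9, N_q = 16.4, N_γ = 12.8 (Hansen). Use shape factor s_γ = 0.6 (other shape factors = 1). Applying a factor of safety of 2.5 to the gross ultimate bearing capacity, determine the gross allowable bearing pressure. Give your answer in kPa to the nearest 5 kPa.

Overburden at base level: q = 20.2 × 0.7 = 14.14 kPa.
Surcharge term q·N_q = 14.14 × 16.4 = 231.9 kPa; self-weight term 0.5·γ·B·N_γ·s_γ = 0.5 × 20.2 × 2.85 × 12.8 × 0.6 = 221.07 kPa.
q_ult = 231.9 + 221.07 = 452.96 kPa.
q_all = q_ult / FS = 452.96 / 2.5 = 181.19 kPa.

q_all ≈ 180 kPa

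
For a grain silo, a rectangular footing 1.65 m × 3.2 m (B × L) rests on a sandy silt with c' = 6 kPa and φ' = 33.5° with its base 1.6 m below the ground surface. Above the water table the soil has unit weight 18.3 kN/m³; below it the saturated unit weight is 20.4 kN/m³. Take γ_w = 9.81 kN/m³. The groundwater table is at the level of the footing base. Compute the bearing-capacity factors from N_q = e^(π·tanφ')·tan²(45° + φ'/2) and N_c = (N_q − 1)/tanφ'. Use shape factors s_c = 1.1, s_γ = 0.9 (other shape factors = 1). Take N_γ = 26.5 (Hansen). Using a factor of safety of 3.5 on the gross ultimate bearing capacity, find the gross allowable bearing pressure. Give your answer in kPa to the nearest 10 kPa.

q_all ≈ 370 kPa

N_q = e^(π·tan33.5°)·tan²(61.75°) = 27.71; N_c = (N_q − 1)/tanφ' = 40.35.
q = γ·D_f = 18.3 × 1.6 = 29.28 kPa.
For the ½γBN_γ term take γ' = 20.4 − 9.81 = 10.59 kN/m³ (soil below base is submerged).
c·N_c·s_c = 6 × 40.351 × 1.1 = 266.31 kPa
q·N_q = 29.28 × 27.707 = 811.27 kPa
0.5·γ·B·N_γ·s_γ = 0.5 × 10.59 × 1.65 × 26.5 × 0.9 = 208.37 kPa
q_ult = 266.31 + 811.27 + 208.37 = 1286 kPa.
q_all = 1286 / 3.5 = 367.42 kPa.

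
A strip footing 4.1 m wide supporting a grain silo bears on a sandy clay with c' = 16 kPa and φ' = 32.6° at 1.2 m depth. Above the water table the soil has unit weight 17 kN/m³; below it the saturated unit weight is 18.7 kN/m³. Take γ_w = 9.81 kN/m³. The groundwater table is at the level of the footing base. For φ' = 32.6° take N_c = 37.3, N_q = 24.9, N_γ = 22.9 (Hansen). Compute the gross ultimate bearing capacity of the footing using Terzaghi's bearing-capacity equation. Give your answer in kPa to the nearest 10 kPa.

Overburden at base level: q = 17 × 1.2 = 20.4 kPa.
Below the base the soil is submerged, so the ½γBN_γ term uses γ' = 18.7 − 9.81 = 8.89 kN/m³.
Cohesion term c·N_c = 16 × 37.3 = 596.8 kPa; surcharge term q·N_q = 20.4 × 24.9 = 507.96 kPa; self-weight term 0.5·γ·B·N_γ = 0.5 × 8.89 × 4.1 × 22.9 = 417.34 kPa.
q_ult = 596.8 + 507.96 + 417.34 = 1522.1 kPa.

q_ult ≈ 1520 kPa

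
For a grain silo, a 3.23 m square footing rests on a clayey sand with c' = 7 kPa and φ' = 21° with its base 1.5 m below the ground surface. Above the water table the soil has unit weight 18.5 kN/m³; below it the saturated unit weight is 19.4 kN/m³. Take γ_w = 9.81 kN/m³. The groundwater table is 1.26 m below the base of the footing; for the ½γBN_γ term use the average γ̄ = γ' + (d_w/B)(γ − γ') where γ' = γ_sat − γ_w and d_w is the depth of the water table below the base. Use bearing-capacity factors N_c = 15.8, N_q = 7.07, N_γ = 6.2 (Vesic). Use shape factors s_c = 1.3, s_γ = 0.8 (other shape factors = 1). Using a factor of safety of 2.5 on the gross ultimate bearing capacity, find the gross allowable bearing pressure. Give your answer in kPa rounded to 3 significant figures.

Effective surcharge at the founding depth q = γ·D_f = 18.5 × 1.5 = 27.75 kPa.
With d_w = 1.26 m < B, γ̄ = 9.59 + (1.26/3.23) × (18.5 − 9.59) = 13.066 kN/m³.
q_ult = c·N_c·s_c + q·N_q + 0.5·γ·B·N_γ·s_γ
     = 7 × 15.8 × 1.3 + 27.75 × 7.07 + 0.5 × 13.066 × 3.23 × 6.2 × 0.8
     = 143.78 + 196.19 + 104.66 = 444.63 kPa.
q_all = 444.63 / 2.5 = 177.85 kPa.

q_all ≈ 178 kPa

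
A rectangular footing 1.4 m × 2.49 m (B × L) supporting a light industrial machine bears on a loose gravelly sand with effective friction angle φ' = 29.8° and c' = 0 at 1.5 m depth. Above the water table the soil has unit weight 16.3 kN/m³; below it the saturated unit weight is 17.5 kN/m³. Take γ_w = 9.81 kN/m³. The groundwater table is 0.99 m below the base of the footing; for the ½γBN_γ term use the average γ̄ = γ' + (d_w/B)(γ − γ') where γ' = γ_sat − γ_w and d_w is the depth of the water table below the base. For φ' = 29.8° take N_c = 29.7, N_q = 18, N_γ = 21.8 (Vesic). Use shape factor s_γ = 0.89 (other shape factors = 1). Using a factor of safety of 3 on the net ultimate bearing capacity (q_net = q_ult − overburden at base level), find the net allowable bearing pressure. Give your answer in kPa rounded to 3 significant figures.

q_all(net) ≈ 201 kPa

q = γ·D_f = 16.3 × 1.5 = 24.45 kPa.
γ' = 7.69 kN/m³; averaging over the depth B below the base, γ̄ = γ' + (d_w/B)(γ − γ') = 13.779 kN/m³.
q·N_q = 24.45 × 18 = 440.1 kPa
0.5·γ·B·N_γ·s_γ = 0.5 × 13.779 × 1.4 × 21.8 × 0.89 = 187.13 kPa
q_ult = 440.1 + 187.13 = 627.23 kPa.
q_net = 627.23 − 24.45 = 602.78 kPa.
q_all(net) = 602.78 / 3 = 200.93 kPa.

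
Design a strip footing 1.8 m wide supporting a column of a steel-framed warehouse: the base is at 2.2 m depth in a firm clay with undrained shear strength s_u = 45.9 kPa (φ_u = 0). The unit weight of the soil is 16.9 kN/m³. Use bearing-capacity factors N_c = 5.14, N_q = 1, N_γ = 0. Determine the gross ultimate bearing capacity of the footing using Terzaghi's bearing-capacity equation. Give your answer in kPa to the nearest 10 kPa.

Effective surcharge at the founding depth q = γ·D_f = 16.9 × 2.2 = 37.18 kPa.
q_ult = c·N_c + q·N_q
     = 45.9 × 5.14 + 37.18 × 1
     = 235.93 + 37.18 = 273.11 kPa.

q_ult ≈ 270 kPa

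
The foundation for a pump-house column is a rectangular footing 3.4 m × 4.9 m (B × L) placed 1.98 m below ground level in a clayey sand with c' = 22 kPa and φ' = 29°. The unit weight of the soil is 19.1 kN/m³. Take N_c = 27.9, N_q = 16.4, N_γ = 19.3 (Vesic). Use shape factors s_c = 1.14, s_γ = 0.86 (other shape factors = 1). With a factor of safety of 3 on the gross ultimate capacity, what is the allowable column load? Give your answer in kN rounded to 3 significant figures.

P_all ≈ 10300 kN

q = γ·D_f = 19.1 × 1.98 = 37.818 kPa.
c·N_c·s_c = 22 × 27.9 × 1.14 = 699.73 kPa
q·N_q = 37.818 × 16.4 = 620.22 kPa
0.5·γ·B·N_γ·s_γ = 0.5 × 19.1 × 3.4 × 19.3 × 0.86 = 538.94 kPa
q_ult = 699.73 + 620.22 + 538.94 = 1858.9 kPa.
Gross allowable pressure q_all = 1858.9 / 3 = 619.63 kPa.
Footing area = 16.66 m², so allowable column load = 619.63 × 16.66 = 10323 kN.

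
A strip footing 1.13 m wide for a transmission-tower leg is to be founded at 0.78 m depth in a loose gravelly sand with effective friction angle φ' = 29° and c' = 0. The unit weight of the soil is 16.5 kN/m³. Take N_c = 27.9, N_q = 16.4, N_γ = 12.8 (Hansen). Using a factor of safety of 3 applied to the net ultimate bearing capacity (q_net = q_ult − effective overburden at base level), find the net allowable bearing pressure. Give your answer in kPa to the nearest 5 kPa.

q_all(net) ≈ 105 kPa

q = γ·D_f = 16.5 × 0.78 = 12.87 kPa.
q·N_q = 12.87 × 16.4 = 211.07 kPa
0.5·γ·B·N_γ = 0.5 × 16.5 × 1.13 × 12.8 = 119.33 kPa
q_ult = 211.07 + 119.33 = 330.4 kPa.
Net ultimate: q_net = 330.4 − 12.87 = 317.53 kPa.
q_all(net) = 317.53 / 3 = 105.84 kPa.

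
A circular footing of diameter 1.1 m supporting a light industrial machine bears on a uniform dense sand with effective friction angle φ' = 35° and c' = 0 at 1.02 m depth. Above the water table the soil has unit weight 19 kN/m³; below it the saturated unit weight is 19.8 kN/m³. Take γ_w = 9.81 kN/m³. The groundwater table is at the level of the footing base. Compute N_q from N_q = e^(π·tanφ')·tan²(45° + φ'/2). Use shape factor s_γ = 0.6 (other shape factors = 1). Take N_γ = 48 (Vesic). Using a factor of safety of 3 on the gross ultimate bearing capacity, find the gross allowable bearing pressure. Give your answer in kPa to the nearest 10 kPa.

q_all ≈ 270 kPa

N_q = e^(π·tan35°)·tan²(62.5°) = 33.3.
Effective surcharge at the founding depth q = γ·D_f = 19 × 1.02 = 19.38 kPa.
The water table coincides with the base, so in the self-weight term γ → γ' = 9.99 kN/m³.
q_ult = q·N_q + 0.5·γ·B·N_γ·s_γ
     = 19.38 × 33.296 + 0.5 × 9.99 × 1.1 × 48 × 0.6
     = 645.28 + 158.24 = 803.52 kPa.
q_all = 803.52 / 3 = 267.84 kPa.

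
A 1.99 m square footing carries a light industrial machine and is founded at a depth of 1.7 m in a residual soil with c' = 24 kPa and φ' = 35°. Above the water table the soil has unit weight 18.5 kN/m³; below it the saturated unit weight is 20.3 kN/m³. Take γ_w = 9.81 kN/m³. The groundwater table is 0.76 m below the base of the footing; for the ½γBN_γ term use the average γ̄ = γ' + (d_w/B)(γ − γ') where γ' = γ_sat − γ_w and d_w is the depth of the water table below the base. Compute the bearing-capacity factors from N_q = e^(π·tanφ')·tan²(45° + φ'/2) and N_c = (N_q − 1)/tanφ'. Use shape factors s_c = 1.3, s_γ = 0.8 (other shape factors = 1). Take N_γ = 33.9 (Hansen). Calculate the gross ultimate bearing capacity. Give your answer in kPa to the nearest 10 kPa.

tan35° = 0.7002, so N_q = e^(π×0.7002)·tan²(62.5°) = 9.023 × 3.69 = 33.3.
N_c = (33.3 − 1)/tan35° = 46.12.
q = γ·D_f = 18.5 × 1.7 = 31.45 kPa.
γ' = 10.49 kN/m³; averaging over the depth B below the base, γ̄ = γ' + (d_w/B)(γ − γ') = 13.549 kN/m³.
c·N_c·s_c = 24 × 46.124 × 1.3 = 1439.1 kPa
q·N_q = 31.45 × 33.296 = 1047.2 kPa
0.5·γ·B·N_γ·s_γ = 0.5 × 13.549 × 1.99 × 33.9 × 0.8 = 365.61 kPa
q_ult = 1439.1 + 1047.2 + 365.61 = 2851.8 kPa.

q_ult ≈ 2850 kPa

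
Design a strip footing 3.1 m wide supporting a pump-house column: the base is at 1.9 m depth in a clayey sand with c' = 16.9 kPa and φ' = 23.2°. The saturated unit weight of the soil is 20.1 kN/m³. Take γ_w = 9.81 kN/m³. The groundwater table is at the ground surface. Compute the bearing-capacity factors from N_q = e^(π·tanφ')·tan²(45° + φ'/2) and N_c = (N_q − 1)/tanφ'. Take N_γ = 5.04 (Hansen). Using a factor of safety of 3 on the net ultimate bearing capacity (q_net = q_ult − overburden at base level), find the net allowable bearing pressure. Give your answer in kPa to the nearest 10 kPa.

q_all(net) ≈ 180 kPa

N_q = e^(π·tan23.2°)·tan²(56.6°) = 8.84; N_c = (N_q − 1)/tanφ' = 18.29.
γ' = 20.1 − 9.81 = 10.29 kN/m³ (submerged throughout). q = 10.29 × 1.9 = 19.551 kPa; the same γ' applies in the ½γBN_γ term.
c·N_c = 16.9 × 18.294 = 309.18 kPa
q·N_q = 19.551 × 8.841 = 172.85 kPa
0.5·γ·B·N_γ = 0.5 × 10.29 × 3.1 × 5.04 = 80.385 kPa
q_ult = 309.18 + 172.85 + 80.385 = 562.41 kPa.
q_net = 562.41 − 19.551 = 542.86 kPa.
q_all(net) = 542.86 / 3 = 180.95 kPa.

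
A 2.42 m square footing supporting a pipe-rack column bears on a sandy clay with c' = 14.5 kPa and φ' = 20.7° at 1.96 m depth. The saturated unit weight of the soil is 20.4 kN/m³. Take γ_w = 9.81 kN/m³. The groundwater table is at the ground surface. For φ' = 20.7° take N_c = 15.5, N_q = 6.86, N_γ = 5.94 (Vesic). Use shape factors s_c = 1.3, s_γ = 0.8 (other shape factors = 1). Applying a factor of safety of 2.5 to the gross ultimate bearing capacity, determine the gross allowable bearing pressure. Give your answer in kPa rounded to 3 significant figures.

q_all ≈ 198 kPa

γ' = 20.4 − 9.81 = 10.59 kN/m³ (submerged throughout). q = 10.59 × 1.96 = 20.756 kPa; the same γ' applies in the ½γBN_γ term.
c·N_c·s_c = 14.5 × 15.5 × 1.3 = 292.18 kPa
q·N_q = 20.756 × 6.86 = 142.39 kPa
0.5·γ·B·N_γ·s_γ = 0.5 × 10.59 × 2.42 × 5.94 × 0.8 = 60.892 kPa
q_ult = 292.18 + 142.39 + 60.892 = 495.46 kPa.
q_all = q_ult / FS = 495.46 / 2.5 = 198.18 kPa.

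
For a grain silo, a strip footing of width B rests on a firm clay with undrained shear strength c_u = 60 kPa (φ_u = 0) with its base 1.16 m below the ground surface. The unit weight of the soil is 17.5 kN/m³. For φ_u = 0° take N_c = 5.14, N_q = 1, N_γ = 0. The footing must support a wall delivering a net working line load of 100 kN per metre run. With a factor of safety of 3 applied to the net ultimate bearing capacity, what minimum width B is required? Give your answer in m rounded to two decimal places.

Effective surcharge at the founding depth q = γ·D_f = 17.5 × 1.16 = 20.3 kPa.
q_ult = c·N_c + q·N_q
     = 60 × 5.14 + 20.3 × 1
     = 308.4 + 20.3 = 328.7 kPa.
For φ = 0 the ½γBN_γ term vanishes, so q_ult is independent of B. q_net = 328.7 − 20.3 = 308.4 kPa; q_all(net) = 308.4/3 = 102.8 kPa.
Required width B = w / q_all(net) = 100 / 102.8 = 0.973 m.

B = 0.97 m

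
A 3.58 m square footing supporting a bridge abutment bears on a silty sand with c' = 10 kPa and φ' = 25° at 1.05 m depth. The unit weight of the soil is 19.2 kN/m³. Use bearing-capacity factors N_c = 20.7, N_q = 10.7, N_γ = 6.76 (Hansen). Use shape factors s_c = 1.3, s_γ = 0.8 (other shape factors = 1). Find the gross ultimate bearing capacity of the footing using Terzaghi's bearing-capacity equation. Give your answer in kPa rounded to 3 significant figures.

Effective surcharge at the founding depth q = γ·D_f = 19.2 × 1.05 = 20.16 kPa.
q_ult = c·N_c·s_c + q·N_q + 0.5·γ·B·N_γ·s_γ
     = 10 × 20.7 × 1.3 + 20.16 × 10.7 + 0.5 × 19.2 × 3.58 × 6.76 × 0.8
     = 269.1 + 215.71 + 185.86 = 670.67 kPa.

q_ult ≈ 671 kPa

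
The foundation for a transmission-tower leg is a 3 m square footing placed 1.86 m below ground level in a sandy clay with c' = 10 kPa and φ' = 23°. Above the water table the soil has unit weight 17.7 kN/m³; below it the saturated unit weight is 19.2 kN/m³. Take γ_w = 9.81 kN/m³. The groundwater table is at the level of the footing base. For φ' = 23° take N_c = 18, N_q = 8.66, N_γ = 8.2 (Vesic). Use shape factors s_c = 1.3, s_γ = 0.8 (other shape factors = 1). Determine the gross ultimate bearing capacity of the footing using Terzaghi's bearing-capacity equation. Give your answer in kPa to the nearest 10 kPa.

Overburden at base level: q = 17.7 × 1.86 = 32.922 kPa.
Below the base the soil is submerged, so the ½γBN_γ term uses γ' = 19.2 − 9.81 = 9.39 kN/m³.
Cohesion term c·N_c·s_c = 10 × 18 × 1.3 = 234 kPa; surcharge term q·N_q = 32.922 × 8.66 = 285.1 kPa; self-weight term 0.5·γ·B·N_γ·s_γ = 0.5 × 9.39 × 3 × 8.2 × 0.8 = 92.398 kPa.
q_ult = 234 + 285.1 + 92.398 = 611.5 kPa.

q_ult ≈ 610 kPa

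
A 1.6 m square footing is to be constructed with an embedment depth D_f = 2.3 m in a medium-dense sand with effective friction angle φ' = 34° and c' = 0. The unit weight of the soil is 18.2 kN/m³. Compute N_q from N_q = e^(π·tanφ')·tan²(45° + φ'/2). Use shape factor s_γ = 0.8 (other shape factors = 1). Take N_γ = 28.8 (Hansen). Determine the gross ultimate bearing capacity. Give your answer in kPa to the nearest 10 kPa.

q_ult ≈ 1570 kPa

tan34° = 0.6745, so N_q = e^(π×0.6745)·tan²(62°) = 8.323 × 3.537 = 29.44.
Overburden at base level: q = 18.2 × 2.3 = 41.86 kPa.
Surcharge term q·N_q = 41.86 × 29.44 = 1232.3 kPa; self-weight term 0.5·γ·B·N_γ·s_γ = 0.5 × 18.2 × 1.6 × 28.8 × 0.8 = 335.46 kPa.
q_ult = 1232.3 + 335.46 = 1567.8 kPa.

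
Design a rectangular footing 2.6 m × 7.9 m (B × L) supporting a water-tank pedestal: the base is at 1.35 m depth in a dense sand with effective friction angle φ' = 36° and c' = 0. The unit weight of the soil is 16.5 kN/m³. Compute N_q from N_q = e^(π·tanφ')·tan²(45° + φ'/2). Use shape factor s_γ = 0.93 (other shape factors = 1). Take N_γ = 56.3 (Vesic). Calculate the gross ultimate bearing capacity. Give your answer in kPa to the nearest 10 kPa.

tan36° = 0.7265, so N_q = e^(π×0.7265)·tan²(63°) = 9.801 × 3.852 = 37.75.
Overburden at base level: q = 16.5 × 1.35 = 22.275 kPa.
Surcharge term q·N_q = 22.275 × 37.752 = 840.94 kPa; self-weight term 0.5·γ·B·N_γ·s_γ = 0.5 × 16.5 × 2.6 × 56.3 × 0.93 = 1123.1 kPa.
q_ult = 840.94 + 1123.1 = 1964 kPa.

q_ult ≈ 1960 kPa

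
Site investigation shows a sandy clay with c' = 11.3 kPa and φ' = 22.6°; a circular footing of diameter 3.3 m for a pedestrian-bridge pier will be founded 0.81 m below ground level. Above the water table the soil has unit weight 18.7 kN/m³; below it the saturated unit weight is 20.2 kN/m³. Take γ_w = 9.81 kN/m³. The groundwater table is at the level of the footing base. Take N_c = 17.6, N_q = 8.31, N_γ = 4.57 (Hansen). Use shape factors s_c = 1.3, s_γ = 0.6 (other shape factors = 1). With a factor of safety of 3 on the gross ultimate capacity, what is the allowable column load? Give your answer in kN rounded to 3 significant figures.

Effective surcharge at the founding depth q = γ·D_f = 18.7 × 0.81 = 15.147 kPa.
The water table coincides with the base, so in the self-weight term γ → γ' = 10.39 kN/m³.
q_ult = c·N_c·s_c + q·N_q + 0.5·γ·B·N_γ·s_γ
     = 11.3 × 17.6 × 1.3 + 15.147 × 8.31 + 0.5 × 10.39 × 3.3 × 4.57 × 0.6
     = 258.54 + 125.87 + 47.007 = 431.42 kPa.
Gross allowable pressure q_all = 431.42 / 3 = 143.81 kPa.
Footing area = 8.553 m², so allowable column load = 143.81 × 8.553 = 1230 kN.

P_all ≈ 1230 kN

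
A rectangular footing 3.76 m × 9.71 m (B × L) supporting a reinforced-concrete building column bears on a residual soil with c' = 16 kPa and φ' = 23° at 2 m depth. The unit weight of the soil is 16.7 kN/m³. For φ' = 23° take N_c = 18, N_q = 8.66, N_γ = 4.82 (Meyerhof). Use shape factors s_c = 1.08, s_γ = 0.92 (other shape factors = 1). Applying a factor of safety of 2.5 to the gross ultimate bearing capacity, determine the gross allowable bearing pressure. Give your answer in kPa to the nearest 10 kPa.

Overburden at base level: q = 16.7 × 2 = 33.4 kPa.
Cohesion term c·N_c·s_c = 16 × 18 × 1.08 = 311.04 kPa; surcharge term q·N_q = 33.4 × 8.66 = 289.24 kPa; self-weight term 0.5·γ·B·N_γ·s_γ = 0.5 × 16.7 × 3.76 × 4.82 × 0.92 = 139.22 kPa.
q_ult = 311.04 + 289.24 + 139.22 = 739.51 kPa.
q_all = q_ult / FS = 739.51 / 2.5 = 295.8 kPa.

q_all ≈ 300 kPa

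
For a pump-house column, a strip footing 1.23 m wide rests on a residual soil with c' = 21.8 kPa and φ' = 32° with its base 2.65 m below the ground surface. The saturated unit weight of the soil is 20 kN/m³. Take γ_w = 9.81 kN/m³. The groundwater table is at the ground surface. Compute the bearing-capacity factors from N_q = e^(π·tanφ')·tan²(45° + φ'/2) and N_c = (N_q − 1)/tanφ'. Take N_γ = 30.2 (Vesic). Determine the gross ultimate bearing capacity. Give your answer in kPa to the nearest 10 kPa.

tan32° = 0.6249, so N_q = e^(π×0.6249)·tan²(61°) = 7.121 × 3.255 = 23.18.
N_c = (23.18 − 1)/tan32° = 35.49.
Water table at ground surface, so effective unit weight γ' = 20 − 9.81 = 10.19 kN/m³ is used throughout; overburden q = 10.19 × 2.65 = 27.003 kPa; the same γ' applies in the ½γBN_γ term.
Cohesion term c·N_c = 21.8 × 35.49 = 773.69 kPa; surcharge term q·N_q = 27.003 × 23.177 = 625.85 kPa; self-weight term 0.5·γ·B·N_γ = 0.5 × 10.19 × 1.23 × 30.2 = 189.26 kPa.
q_ult = 773.69 + 625.85 + 189.26 = 1588.8 kPa.

q_ult ≈ 1590 kPa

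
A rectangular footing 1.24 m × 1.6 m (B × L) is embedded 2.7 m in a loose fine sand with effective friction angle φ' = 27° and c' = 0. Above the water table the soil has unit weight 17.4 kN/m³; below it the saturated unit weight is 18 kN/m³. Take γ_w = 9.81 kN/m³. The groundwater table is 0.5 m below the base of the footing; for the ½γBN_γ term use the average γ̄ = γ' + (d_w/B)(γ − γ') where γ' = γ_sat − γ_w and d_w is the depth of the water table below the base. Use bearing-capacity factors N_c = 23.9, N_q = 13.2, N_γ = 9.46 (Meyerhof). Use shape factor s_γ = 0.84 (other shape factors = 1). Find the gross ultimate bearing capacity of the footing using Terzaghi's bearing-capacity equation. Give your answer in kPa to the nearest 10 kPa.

Effective surcharge at the founding depth q = γ·D_f = 17.4 × 2.7 = 46.98 kPa.
With d_w = 0.5 m < B, γ̄ = 8.19 + (0.5/1.24) × (17.4 − 8.19) = 11.904 kN/m³.
q_ult = q·N_q + 0.5·γ·B·N_γ·s_γ
     = 46.98 × 13.2 + 0.5 × 11.904 × 1.24 × 9.46 × 0.84
     = 620.14 + 58.647 = 678.78 kPa.

q_ult ≈ 680 kPa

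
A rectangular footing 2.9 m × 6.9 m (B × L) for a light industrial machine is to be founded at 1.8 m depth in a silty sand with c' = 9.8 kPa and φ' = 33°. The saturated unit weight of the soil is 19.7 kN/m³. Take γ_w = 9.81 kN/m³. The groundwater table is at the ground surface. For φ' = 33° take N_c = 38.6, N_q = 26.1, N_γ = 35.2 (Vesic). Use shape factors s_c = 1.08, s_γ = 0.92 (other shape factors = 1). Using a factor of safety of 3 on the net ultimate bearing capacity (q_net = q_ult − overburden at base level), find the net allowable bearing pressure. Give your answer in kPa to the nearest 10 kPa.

q_all(net) ≈ 440 kPa

Water table at ground surface, so effective unit weight γ' = 19.7 − 9.81 = 9.89 kN/m³ is used throughout; overburden q = 9.89 × 1.8 = 17.802 kPa; the same γ' applies in the ½γBN_γ term.
Cohesion term c·N_c·s_c = 9.8 × 38.6 × 1.08 = 408.54 kPa; surcharge term q·N_q = 17.802 × 26.1 = 464.63 kPa; self-weight term 0.5·γ·B·N_γ·s_γ = 0.5 × 9.89 × 2.9 × 35.2 × 0.92 = 464.4 kPa.
q_ult = 408.54 + 464.63 + 464.4 = 1337.6 kPa.
q_net = 1337.6 − 17.802 = 1319.8 kPa.
q_all(net) = 1319.8 / 3 = 439.93 kPa.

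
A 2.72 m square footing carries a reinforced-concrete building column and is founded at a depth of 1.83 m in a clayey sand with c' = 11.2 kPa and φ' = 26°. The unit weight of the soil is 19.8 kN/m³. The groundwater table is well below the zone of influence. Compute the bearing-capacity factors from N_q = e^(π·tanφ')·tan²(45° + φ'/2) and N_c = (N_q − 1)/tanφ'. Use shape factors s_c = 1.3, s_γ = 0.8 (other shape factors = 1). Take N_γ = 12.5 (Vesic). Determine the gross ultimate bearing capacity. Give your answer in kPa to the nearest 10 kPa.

q_ult ≈ 1020 kPa

tan26° = 0.4877, so N_q = e^(π×0.4877)·tan²(58°) = 4.629 × 2.561 = 11.85.
N_c = (11.85 − 1)/tan26° = 22.25.
q = γ·D_f = 19.8 × 1.83 = 36.234 kPa.
c·N_c·s_c = 11.2 × 22.254 × 1.3 = 324.02 kPa
q·N_q = 36.234 × 11.854 = 429.53 kPa
0.5·γ·B·N_γ·s_γ = 0.5 × 19.8 × 2.72 × 12.5 × 0.8 = 269.28 kPa
q_ult = 324.02 + 429.53 + 269.28 = 1022.8 kPa.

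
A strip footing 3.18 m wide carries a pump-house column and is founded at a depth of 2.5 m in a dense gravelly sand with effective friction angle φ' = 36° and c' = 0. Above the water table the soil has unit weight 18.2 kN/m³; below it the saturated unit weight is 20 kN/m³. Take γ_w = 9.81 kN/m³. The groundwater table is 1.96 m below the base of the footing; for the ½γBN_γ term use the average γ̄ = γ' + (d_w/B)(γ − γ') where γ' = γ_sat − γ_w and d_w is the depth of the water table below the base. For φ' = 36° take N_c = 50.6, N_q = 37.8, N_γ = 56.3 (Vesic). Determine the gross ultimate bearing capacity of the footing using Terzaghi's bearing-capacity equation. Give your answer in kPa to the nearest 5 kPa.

q_ult ≈ 3075 kPa

q = γ·D_f = 18.2 × 2.5 = 45.5 kPa.
γ' = 10.19 kN/m³; averaging over the depth B below the base, γ̄ = γ' + (d_w/B)(γ − γ') = 15.127 kN/m³.
q·N_q = 45.5 × 37.8 = 1719.9 kPa
0.5·γ·B·N_γ = 0.5 × 15.127 × 3.18 × 56.3 = 1354.1 kPa
q_ult = 1719.9 + 1354.1 = 3074 kPa.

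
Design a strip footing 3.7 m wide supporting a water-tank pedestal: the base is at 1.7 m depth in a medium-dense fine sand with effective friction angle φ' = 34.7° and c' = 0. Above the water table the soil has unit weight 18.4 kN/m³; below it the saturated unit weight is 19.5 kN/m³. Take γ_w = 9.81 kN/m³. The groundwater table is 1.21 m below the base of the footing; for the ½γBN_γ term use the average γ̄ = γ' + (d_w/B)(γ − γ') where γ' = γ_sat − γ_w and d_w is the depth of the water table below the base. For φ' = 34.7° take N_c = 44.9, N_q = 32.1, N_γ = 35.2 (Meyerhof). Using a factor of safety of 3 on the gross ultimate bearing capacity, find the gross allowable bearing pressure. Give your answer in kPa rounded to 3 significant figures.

q_all ≈ 607 kPa

q = γ·D_f = 18.4 × 1.7 = 31.28 kPa.
γ' = 9.69 kN/m³; averaging over the depth B below the base, γ̄ = γ' + (d_w/B)(γ − γ') = 12.538 kN/m³.
q·N_q = 31.28 × 32.1 = 1004.1 kPa
0.5·γ·B·N_γ = 0.5 × 12.538 × 3.7 × 35.2 = 816.5 kPa
q_ult = 1004.1 + 816.5 = 1820.6 kPa.
q_all = 1820.6 / 3 = 606.86 kPa.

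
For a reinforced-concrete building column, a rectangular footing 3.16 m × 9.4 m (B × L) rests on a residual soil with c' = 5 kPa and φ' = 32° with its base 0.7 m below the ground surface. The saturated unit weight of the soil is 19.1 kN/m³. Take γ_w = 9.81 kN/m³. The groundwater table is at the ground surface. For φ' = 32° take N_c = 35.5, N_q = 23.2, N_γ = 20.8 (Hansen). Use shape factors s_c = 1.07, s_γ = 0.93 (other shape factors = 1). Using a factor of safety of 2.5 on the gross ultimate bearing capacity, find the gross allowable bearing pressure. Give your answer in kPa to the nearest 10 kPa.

q_all ≈ 250 kPa

γ' = 19.1 − 9.81 = 9.29 kN/m³ (submerged throughout). q = 9.29 × 0.7 = 6.503 kPa; the same γ' applies in the ½γBN_γ term.
c·N_c·s_c = 5 × 35.5 × 1.07 = 189.93 kPa
q·N_q = 6.503 × 23.2 = 150.87 kPa
0.5·γ·B·N_γ·s_γ = 0.5 × 9.29 × 3.16 × 20.8 × 0.93 = 283.94 kPa
q_ult = 189.93 + 150.87 + 283.94 = 624.73 kPa.
q_all = 624.73 / 2.5 = 249.89 kPa.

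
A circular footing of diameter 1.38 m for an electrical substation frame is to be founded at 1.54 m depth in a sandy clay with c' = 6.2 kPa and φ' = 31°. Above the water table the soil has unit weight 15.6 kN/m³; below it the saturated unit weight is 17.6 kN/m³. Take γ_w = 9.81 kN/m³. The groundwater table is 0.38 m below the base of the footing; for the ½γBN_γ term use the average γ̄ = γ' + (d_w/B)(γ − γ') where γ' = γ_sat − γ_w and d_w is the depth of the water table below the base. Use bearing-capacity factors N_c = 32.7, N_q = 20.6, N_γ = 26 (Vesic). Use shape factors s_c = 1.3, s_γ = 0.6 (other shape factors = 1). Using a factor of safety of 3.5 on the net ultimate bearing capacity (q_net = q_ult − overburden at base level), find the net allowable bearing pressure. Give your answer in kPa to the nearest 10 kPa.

q_all(net) ≈ 240 kPa

q = γ·D_f = 15.6 × 1.54 = 24.024 kPa.
γ' = 7.79 kN/m³; averaging over the depth B below the base, γ̄ = γ' + (d_w/B)(γ − γ') = 9.9406 kN/m³.
c·N_c·s_c = 6.2 × 32.7 × 1.3 = 263.56 kPa
q·N_q = 24.024 × 20.6 = 494.89 kPa
0.5·γ·B·N_γ·s_γ = 0.5 × 9.9406 × 1.38 × 26 × 0.6 = 107 kPa
q_ult = 263.56 + 494.89 + 107 = 865.46 kPa.
q_net = 865.46 − 24.024 = 841.43 kPa.
q_all(net) = 841.43 / 3.5 = 240.41 kPa.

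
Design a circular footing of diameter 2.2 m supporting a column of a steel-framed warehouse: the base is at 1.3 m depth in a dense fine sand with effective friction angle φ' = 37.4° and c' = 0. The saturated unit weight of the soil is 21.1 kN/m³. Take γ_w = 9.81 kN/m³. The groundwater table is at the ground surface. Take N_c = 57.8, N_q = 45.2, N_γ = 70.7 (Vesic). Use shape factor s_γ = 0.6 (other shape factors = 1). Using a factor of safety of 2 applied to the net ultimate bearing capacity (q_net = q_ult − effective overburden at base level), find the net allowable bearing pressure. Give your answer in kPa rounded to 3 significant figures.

q_all(net) ≈ 588 kPa

Water table at ground surface, so effective unit weight γ' = 21.1 − 9.81 = 11.29 kN/m³ is used throughout; overburden q = 11.29 × 1.3 = 14.677 kPa; the same γ' applies in the ½γBN_γ term.
Surcharge term q·N_q = 14.677 × 45.2 = 663.4 kPa; self-weight term 0.5·γ·B·N_γ·s_γ = 0.5 × 11.29 × 2.2 × 70.7 × 0.6 = 526.81 kPa.
q_ult = 663.4 + 526.81 = 1190.2 kPa.
Net ultimate: q_net = 1190.2 − 14.677 = 1175.5 kPa.
q_all(net) = 1175.5 / 2 = 587.77 kPa.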